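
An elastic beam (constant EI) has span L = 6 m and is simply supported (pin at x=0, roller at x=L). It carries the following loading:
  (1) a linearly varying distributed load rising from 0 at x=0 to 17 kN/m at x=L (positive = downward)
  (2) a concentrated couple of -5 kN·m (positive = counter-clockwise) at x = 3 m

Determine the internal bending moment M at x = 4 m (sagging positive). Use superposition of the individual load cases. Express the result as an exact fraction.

M(4) = 355/9 kN·m

Load 1 — triangular load w₀=17 kN/m (0→w₀ over full span):
  M_1 = w₀Lx/6 - w₀x³/(6L) = 17·6·4/6 - 17·4³/(6·6) = 340/9 kN·m
Load 2 — applied couple M₀=-5 kN·m at a=3 m (b=L-a=3):
  M_2 = M₀x/L - M₀  [x>a] = (-5)·4/6 - (-5) = 5/3 kN·m
Superposition: M = Σ M_i = 355/9 kN·m ≈ 39.444444 kN·m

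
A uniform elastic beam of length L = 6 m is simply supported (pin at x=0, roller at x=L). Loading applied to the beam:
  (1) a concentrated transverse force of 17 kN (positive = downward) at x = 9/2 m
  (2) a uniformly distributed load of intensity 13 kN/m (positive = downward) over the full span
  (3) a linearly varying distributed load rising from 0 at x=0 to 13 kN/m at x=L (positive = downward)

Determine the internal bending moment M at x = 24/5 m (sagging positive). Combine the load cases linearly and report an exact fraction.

Load 1 — point force P=17 kN at a=9/2 m (b=L-a=3/2):
  M_1 = Pa(L-x)/L  [x>a] = 17·(9/2)·(6-(24/5))/6 = 153/10 kN·m
Load 2 — uniform load w=13 kN/m over full span:
  M_2 = wx(L-x)/2 = 13·(24/5)·(6-(24/5))/2 = 936/25 kN·m
Load 3 — triangular load w₀=13 kN/m (0→w₀ over full span):
  M_3 = w₀Lx/6 - w₀x³/(6L) = 13·6·(24/5)/6 - 13·(24/5)³/(6·6) = 2808/125 kN·m
Superposition: M = Σ M_i = 18801/250 kN·m ≈ 75.204000 kN·m

M(24/5) = 18801/250 kN·m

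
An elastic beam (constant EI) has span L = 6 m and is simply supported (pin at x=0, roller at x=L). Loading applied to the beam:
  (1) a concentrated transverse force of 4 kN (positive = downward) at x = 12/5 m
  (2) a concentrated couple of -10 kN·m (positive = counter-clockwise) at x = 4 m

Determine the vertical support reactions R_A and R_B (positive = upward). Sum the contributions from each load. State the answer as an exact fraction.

R_A = 11/15 kN, R_B = 49/15 kN

Load 1 — point force P=4 kN at a=12/5 m (b=L-a=18/5):
  R_A = Pb/L = 4·(18/5)/6 = 12/5 kN
  R_B = Pa/L = 4·(12/5)/6 = 8/5 kN
Load 2 — applied couple M₀=-10 kN·m at a=4 m (b=L-a=2):
  R_A = M₀/L = (-10)/6 = -5/3 kN
  R_B = -M₀/L = -(-10)/6 = 5/3 kN
Superposition: R_A = 11/15 kN, R_B = 49/15 kN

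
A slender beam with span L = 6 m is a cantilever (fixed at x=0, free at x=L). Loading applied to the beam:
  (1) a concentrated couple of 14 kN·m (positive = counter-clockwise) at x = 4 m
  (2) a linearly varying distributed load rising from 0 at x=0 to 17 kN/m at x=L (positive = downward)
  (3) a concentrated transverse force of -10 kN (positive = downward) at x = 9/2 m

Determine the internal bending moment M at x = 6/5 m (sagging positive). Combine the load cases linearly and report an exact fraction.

M(6/5) = -12077/125 kN·m

Load 1 — applied couple M₀=14 kN·m at a=4 m (b=L-a=2):
  M_1 = M₀  [x≤a] = 14 = 14 kN·m
Load 2 — triangular load w₀=17 kN/m (0→w₀ over full span):
  M_2 = w₀Lx/2 - w₀L²/3 - w₀x³/(6L) = 17·6·(6/5)/2 - 17·6²/3 - 17·(6/5)³/(6·6) = -17952/125 kN·m
Load 3 — point force P=-10 kN at a=9/2 m (b=L-a=3/2):
  M_3 = -P(a-x)  [x≤a] = -(-10)·((9/2)-(6/5)) = 33 kN·m
Superposition: M = Σ M_i = -12077/125 kN·m ≈ -96.616000 kN·m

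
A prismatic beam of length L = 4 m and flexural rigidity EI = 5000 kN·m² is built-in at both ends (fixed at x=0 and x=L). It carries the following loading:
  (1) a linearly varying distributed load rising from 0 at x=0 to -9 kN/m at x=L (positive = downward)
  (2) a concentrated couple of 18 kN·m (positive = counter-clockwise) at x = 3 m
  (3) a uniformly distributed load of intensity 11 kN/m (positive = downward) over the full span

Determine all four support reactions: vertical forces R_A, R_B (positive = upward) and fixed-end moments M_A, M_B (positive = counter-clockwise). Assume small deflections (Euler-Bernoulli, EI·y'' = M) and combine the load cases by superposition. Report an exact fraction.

R_A = 1733/80 kN, M_A = 1859/120 kN·m, R_B = 347/80 kN, M_B = -1301/120 kN·m

Load 1 — triangular load w₀=-9 kN/m (0→w₀ over full span):
  R_A = 3w₀L/20 = 3·(-9)·4/20 = -27/5 kN
  M_A = w₀L²/30 = (-9)·4²/30 = -24/5 kN·m
  R_B = 7w₀L/20 = 7·(-9)·4/20 = -63/5 kN
  M_B = -w₀L²/20 = -(-9)·4²/20 = 36/5 kN·m
Load 2 — applied couple M₀=18 kN·m at a=3 m (b=L-a=1):
  R_A = 6M₀ab/L³ = 6·18·3·1/4³ = 81/16 kN
  M_A = M₀b(2a-b)/L² = 18·1·(2·3-1)/4² = 45/8 kN·m
  R_B = -6M₀ab/L³ = -6·18·3·1/4³ = -81/16 kN
  M_B = M₀a(2b-a)/L² = 18·3·(2·1-3)/4² = -27/8 kN·m
Load 3 — uniform load w=11 kN/m over full span:
  R_A = wL/2 = 11·4/2 = 22 kN
  M_A = wL²/12 = 11·4²/12 = 44/3 kN·m
  R_B = wL/2 = 11·4/2 = 22 kN
  M_B = -wL²/12 = -11·4²/12 = -44/3 kN·m
Superposition: R_A = 1733/80 kN, M_A = 1859/120 kN·m, R_B = 347/80 kN, M_B = -1301/120 kN·m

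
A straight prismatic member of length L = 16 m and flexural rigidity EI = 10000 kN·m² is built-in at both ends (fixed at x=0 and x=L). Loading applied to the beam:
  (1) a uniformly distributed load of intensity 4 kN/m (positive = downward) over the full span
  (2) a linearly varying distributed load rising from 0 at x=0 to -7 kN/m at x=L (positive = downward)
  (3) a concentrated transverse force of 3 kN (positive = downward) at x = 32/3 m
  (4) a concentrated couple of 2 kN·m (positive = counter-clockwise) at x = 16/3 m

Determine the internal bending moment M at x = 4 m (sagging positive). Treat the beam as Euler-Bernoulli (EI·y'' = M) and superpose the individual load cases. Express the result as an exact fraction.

Load 1 — uniform load w=4 kN/m over full span:
  M_1 = wLx/2 - wL²/12 - wx²/2 = 4·16·4/2 - 4·16²/12 - 4·4²/2 = 32/3 kN·m
Load 2 — triangular load w₀=-7 kN/m (0→w₀ over full span):
  M_2 = 3w₀Lx/20 - w₀L²/30 - w₀x³/(6L) = 3·(-7)·16·4/20 - (-7)·16²/30 - (-7)·4³/(6·16) = -14/5 kN·m
Load 3 — point force P=3 kN at a=32/3 m (b=L-a=16/3):
  M_3 = Pb²(3a+b)x/L³ - Pab²/L²  [x≤a] = 3·(16/3)²·(3·(32/3)+(16/3))·4/16³ - 3·(32/3)·(16/3)²/16² = -4/9 kN·m
Load 4 — applied couple M₀=2 kN·m at a=16/3 m (b=L-a=32/3):
  M_4 = R_Ax - M_A  [x≤a] with R_A=1/6, M_A=0 = (1/6)·4 - 0 = 2/3 kN·m
Superposition: M = Σ M_i = 364/45 kN·m ≈ 8.088889 kN·m

M(4) = 364/45 kN·m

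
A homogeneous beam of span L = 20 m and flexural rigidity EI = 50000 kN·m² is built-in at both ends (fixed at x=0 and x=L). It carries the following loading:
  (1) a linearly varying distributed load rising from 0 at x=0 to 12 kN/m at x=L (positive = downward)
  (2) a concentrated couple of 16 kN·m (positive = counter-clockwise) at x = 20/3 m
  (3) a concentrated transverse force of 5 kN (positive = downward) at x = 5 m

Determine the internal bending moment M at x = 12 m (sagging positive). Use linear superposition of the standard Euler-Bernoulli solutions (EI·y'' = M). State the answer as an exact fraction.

Load 1 — triangular load w₀=12 kN/m (0→w₀ over full span):
  M_1 = 3w₀Lx/20 - w₀L²/30 - w₀x³/(6L) = 3·12·20·12/20 - 12·20²/30 - 12·12³/(6·20) = 496/5 kN·m
Load 2 — applied couple M₀=16 kN·m at a=20/3 m (b=L-a=40/3):
  M_2 = R_Ax - M_A - M₀  [x>a] with R_A=16/15, M_A=0 = (16/15)·12 - 0 - 16 = -16/5 kN·m
Load 3 — point force P=5 kN at a=5 m (b=L-a=15):
  M_3 = Pa²(a+3b)(L-x)/L³ - Pa²b/L²  [x>a] = 5·5²·(5+3·15)·(20-12)/20³ - 5·5²·15/20² = 25/16 kN·m
Superposition: M = Σ M_i = 1561/16 kN·m ≈ 97.562500 kN·m

M(12) = 1561/16 kN·m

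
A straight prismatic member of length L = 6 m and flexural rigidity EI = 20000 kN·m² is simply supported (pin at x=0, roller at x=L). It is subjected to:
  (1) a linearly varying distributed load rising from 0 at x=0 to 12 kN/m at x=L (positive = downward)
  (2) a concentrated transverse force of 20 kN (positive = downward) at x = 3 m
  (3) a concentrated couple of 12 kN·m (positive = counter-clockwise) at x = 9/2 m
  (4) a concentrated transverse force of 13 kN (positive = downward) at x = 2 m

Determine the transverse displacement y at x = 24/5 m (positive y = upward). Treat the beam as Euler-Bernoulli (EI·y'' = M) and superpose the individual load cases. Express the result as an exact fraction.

y(24/5) = -14182937/1875000000 m

Load 1 — triangular load w₀=12 kN/m (0→w₀ over full span):
  y_1 = -w₀x(7L⁴-10L²x²+3x⁴)/(360LEI) = -12·(24/5)·(7·6⁴-10·6²·(24/5)²+3·(24/5)⁴)/(360·6·20000) = -30861/9765625 m
Load 2 — point force P=20 kN at a=3 m (b=L-a=3):
  y_2 = -Pa(L-x)(2Lx-a²-x²)/(6LEI)  [x>a] = -20·3·(6-(24/5))·(2·6·(24/5)-3²-(24/5)²)/(6·6·20000) = -639/250000 m
Load 3 — applied couple M₀=12 kN·m at a=9/2 m (b=L-a=3/2):
  y_3 = (M₀x³/(6L)-M₀(x-a)²/2+C₁x)/EI  [x>a] with C₁=M₀(3b²-L²)/(6L)=-39/4 = (12·(24/5)³/(6·6)-12·((24/5)-(9/2))²/2+(-39/4)·(24/5))/20000 = -2619/5000000 m
Load 4 — point force P=13 kN at a=2 m (b=L-a=4):
  y_4 = -Pa(L-x)(2Lx-a²-x²)/(6LEI)  [x>a] = -13·2·(6-(24/5))·(2·6·(24/5)-2²-(24/5)²)/(6·6·20000) = -2483/1875000 m
Superposition: y = Σ y_i = -14182937/1875000000 m ≈ -0.007564 m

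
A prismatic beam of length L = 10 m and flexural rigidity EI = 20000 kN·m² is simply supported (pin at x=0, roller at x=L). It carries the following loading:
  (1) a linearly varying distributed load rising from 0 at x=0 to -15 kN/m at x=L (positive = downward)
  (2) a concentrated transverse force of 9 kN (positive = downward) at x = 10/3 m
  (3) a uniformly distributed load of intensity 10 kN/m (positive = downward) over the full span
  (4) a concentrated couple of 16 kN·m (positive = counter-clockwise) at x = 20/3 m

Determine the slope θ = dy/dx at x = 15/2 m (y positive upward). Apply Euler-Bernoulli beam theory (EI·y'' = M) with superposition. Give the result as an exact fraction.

θ(15/2) = 3739/614400 rad

Load 1 — triangular load w₀=-15 kN/m (0→w₀ over full span):
  θ_1 = -w₀(7L⁴-30L²x²+15x⁴)/(360LEI) = -(-15)·(7·10⁴-30·10²·(15/2)²+15·(15/2)⁴)/(360·10·20000) = -1313/122880 rad
Load 2 — point force P=9 kN at a=10/3 m (b=L-a=20/3):
  θ_2 = -Pa(2L²-6Lx+3x²+a²)/(6LEI)  [x>a] = -9·(10/3)·(2·10²-6·10·(15/2)+3·(15/2)²+(10/3)²)/(6·10·20000) = 101/57600 rad
Load 3 — uniform load w=10 kN/m over full span:
  θ_3 = -w(L³-6Lx²+4x³)/(24EI) = -10·(10³-6·10·(15/2)²+4·(15/2)³)/(24·20000) = 11/768 rad
Load 4 — applied couple M₀=16 kN·m at a=20/3 m (b=L-a=10/3):
  θ_4 = (M₀x²/(2L)-M₀(x-a)+C₁)/EI  [x>a] with C₁=M₀(3b²-L²)/(6L)=-160/9 = (16·(15/2)²/(2·10)-16·((15/2)-(20/3))+(-160/9))/20000 = 1/1440 rad
Superposition: θ = Σ θ_i = 3739/614400 rad ≈ 0.006086 rad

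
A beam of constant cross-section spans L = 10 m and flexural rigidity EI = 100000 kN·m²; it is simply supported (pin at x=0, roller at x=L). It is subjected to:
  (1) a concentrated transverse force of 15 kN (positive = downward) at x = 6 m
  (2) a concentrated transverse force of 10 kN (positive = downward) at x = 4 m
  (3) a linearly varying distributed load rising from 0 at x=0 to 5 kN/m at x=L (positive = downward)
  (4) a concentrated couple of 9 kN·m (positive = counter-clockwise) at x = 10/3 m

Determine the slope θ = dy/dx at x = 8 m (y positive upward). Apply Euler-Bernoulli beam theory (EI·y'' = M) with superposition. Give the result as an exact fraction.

Load 1 — point force P=15 kN at a=6 m (b=L-a=4):
  θ_1 = -Pa(2L²-6Lx+3x²+a²)/(6LEI)  [x>a] = -15·6·(2·10²-6·10·8+3·8²+6²)/(6·10·100000) = 39/50000 rad
Load 2 — point force P=10 kN at a=4 m (b=L-a=6):
  θ_2 = -Pa(2L²-6Lx+3x²+a²)/(6LEI)  [x>a] = -10·4·(2·10²-6·10·8+3·8²+4²)/(6·10·100000) = 3/6250 rad
Load 3 — triangular load w₀=5 kN/m (0→w₀ over full span):
  θ_3 = -w₀(7L⁴-30L²x²+15x⁴)/(360LEI) = -5·(7·10⁴-30·10²·8²+15·8⁴)/(360·10·100000) = 757/900000 rad
Load 4 — applied couple M₀=9 kN·m at a=10/3 m (b=L-a=20/3):
  θ_4 = (M₀x²/(2L)-M₀(x-a)+C₁)/EI  [x>a] with C₁=M₀(3b²-L²)/(6L)=5 = (9·8²/(2·10)-9·(8-(10/3))+5)/100000 = -41/500000 rad
Superposition: θ = Σ θ_i = 4543/2250000 rad ≈ 0.002019 rad

θ(8) = 4543/2250000 rad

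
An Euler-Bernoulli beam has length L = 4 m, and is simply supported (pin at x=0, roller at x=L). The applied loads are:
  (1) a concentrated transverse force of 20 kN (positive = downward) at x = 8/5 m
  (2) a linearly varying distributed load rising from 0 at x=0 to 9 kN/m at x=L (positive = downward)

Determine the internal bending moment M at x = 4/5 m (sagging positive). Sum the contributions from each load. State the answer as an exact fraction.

Load 1 — point force P=20 kN at a=8/5 m (b=L-a=12/5):
  M_1 = Pbx/L  [x≤a] = 20·(12/5)·(4/5)/4 = 48/5 kN·m
Load 2 — triangular load w₀=9 kN/m (0→w₀ over full span):
  M_2 = w₀Lx/6 - w₀x³/(6L) = 9·4·(4/5)/6 - 9·(4/5)³/(6·4) = 576/125 kN·m
Superposition: M = Σ M_i = 1776/125 kN·m ≈ 14.208000 kN·m

M(4/5) = 1776/125 kN·m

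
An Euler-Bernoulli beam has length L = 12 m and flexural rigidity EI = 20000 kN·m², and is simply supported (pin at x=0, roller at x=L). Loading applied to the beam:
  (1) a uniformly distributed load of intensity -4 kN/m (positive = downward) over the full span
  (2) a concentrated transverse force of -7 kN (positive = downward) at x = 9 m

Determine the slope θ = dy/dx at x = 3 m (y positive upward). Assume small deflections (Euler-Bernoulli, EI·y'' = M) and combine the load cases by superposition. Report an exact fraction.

θ(3) = 459/40000 rad

Load 1 — uniform load w=-4 kN/m over full span:
  θ_1 = -w(L³-6Lx²+4x³)/(24EI) = -(-4)·(12³-6·12·3²+4·3³)/(24·20000) = 99/10000 rad
Load 2 — point force P=-7 kN at a=9 m (b=L-a=3):
  θ_2 = -Pb(L²-b²-3x²)/(6LEI)  [x≤a] = -(-7)·3·(12²-3²-3·3²)/(6·12·20000) = 63/40000 rad
Superposition: θ = Σ θ_i = 459/40000 rad ≈ 0.011475 rad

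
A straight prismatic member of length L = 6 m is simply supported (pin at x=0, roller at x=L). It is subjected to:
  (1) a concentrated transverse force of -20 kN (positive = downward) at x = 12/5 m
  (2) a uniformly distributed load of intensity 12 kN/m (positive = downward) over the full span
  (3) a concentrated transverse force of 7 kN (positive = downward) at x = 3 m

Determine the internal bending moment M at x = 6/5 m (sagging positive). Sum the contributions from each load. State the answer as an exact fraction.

Load 1 — point force P=-20 kN at a=12/5 m (b=L-a=18/5):
  M_1 = Pbx/L  [x≤a] = (-20)·(18/5)·(6/5)/6 = -72/5 kN·m
Load 2 — uniform load w=12 kN/m over full span:
  M_2 = wx(L-x)/2 = 12·(6/5)·(6-(6/5))/2 = 864/25 kN·m
Load 3 — point force P=7 kN at a=3 m (b=L-a=3):
  M_3 = Pbx/L  [x≤a] = 7·3·(6/5)/6 = 21/5 kN·m
Superposition: M = Σ M_i = 609/25 kN·m ≈ 24.360000 kN·m

M(6/5) = 609/25 kN·m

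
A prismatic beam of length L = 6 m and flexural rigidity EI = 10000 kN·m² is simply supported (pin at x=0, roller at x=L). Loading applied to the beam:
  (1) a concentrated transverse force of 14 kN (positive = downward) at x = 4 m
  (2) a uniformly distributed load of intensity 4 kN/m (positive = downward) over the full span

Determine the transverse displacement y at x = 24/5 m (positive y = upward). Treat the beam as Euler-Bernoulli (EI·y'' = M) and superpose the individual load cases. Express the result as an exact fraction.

y(24/5) = -8758/1171875 m

Load 1 — point force P=14 kN at a=4 m (b=L-a=2):
  y_1 = -Pa(L-x)(2Lx-a²-x²)/(6LEI)  [x>a] = -14·4·(6-(24/5))·(2·6·(24/5)-4²-(24/5)²)/(6·6·10000) = -812/234375 m
Load 2 — uniform load w=4 kN/m over full span:
  y_2 = -wx(L³-2Lx²+x³)/(24EI) = -4·(24/5)·(6³-2·6·(24/5)²+(24/5)³)/(24·10000) = -1566/390625 m
Superposition: y = Σ y_i = -8758/1171875 m ≈ -0.007473 m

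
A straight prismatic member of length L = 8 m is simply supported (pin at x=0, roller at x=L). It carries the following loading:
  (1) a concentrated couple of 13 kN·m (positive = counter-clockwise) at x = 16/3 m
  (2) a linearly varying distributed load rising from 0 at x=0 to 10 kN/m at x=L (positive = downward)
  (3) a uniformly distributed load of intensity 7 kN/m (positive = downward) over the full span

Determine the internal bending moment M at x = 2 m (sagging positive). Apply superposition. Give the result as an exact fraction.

Load 1 — applied couple M₀=13 kN·m at a=16/3 m (b=L-a=8/3):
  M_1 = M₀x/L  [x≤a] = 13·2/8 = 13/4 kN·m
Load 2 — triangular load w₀=10 kN/m (0→w₀ over full span):
  M_2 = w₀Lx/6 - w₀x³/(6L) = 10·8·2/6 - 10·2³/(6·8) = 25 kN·m
Load 3 — uniform load w=7 kN/m over full span:
  M_3 = wx(L-x)/2 = 7·2·(8-2)/2 = 42 kN·m
Superposition: M = Σ M_i = 281/4 kN·m ≈ 70.250000 kN·m

M(2) = 281/4 kN·m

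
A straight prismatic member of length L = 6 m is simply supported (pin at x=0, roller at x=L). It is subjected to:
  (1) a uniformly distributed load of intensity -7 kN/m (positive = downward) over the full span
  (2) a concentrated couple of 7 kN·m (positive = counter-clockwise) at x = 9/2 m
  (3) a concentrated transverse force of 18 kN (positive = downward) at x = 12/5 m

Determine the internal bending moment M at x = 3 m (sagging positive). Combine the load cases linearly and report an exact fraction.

M(3) = -32/5 kN·m

Load 1 — uniform load w=-7 kN/m over full span:
  M_1 = wx(L-x)/2 = (-7)·3·(6-3)/2 = -63/2 kN·m
Load 2 — applied couple M₀=7 kN·m at a=9/2 m (b=L-a=3/2):
  M_2 = M₀x/L  [x≤a] = 7·3/6 = 7/2 kN·m
Load 3 — point force P=18 kN at a=12/5 m (b=L-a=18/5):
  M_3 = Pa(L-x)/L  [x>a] = 18·(12/5)·(6-3)/6 = 108/5 kN·m
Superposition: M = Σ M_i = -32/5 kN·m ≈ -6.400000 kN·m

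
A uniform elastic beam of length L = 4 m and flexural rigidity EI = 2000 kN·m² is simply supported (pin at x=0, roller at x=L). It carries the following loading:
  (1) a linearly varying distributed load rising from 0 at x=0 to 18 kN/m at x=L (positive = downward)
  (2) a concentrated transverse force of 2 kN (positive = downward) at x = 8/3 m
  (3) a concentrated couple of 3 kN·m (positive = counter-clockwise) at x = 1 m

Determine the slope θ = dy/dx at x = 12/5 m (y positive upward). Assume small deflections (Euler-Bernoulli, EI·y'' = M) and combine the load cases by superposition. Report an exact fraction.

θ(12/5) = 2273651/810000000 rad

Load 1 — triangular load w₀=18 kN/m (0→w₀ over full span):
  θ_1 = -w₀(7L⁴-30L²x²+15x⁴)/(360LEI) = -18·(7·4⁴-30·4²·(12/5)²+15·(12/5)⁴)/(360·4·2000) = 232/78125 rad
Load 2 — point force P=2 kN at a=8/3 m (b=L-a=4/3):
  θ_2 = -Pb(L²-b²-3x²)/(6LEI)  [x≤a] = -2·(4/3)·(4²-(4/3)²-3·(12/5)²)/(6·4·2000) = 43/253125 rad
Load 3 — applied couple M₀=3 kN·m at a=1 m (b=L-a=3):
  θ_3 = (M₀x²/(2L)-M₀(x-a)+C₁)/EI  [x>a] with C₁=M₀(3b²-L²)/(6L)=11/8 = (3·(12/5)²/(2·4)-3·((12/5)-1)+(11/8))/2000 = -133/400000 rad
Superposition: θ = Σ θ_i = 2273651/810000000 rad ≈ 0.002807 rad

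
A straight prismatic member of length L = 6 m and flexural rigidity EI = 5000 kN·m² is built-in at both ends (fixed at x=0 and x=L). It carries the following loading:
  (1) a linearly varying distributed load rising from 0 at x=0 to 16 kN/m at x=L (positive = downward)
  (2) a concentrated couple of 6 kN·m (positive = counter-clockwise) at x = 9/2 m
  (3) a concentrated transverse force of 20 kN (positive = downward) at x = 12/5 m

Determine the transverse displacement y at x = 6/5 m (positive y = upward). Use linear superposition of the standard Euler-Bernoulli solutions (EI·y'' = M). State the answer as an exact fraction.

Load 1 — triangular load w₀=16 kN/m (0→w₀ over full span):
  y_1 = -w₀x²(L-x)²(x+2L)/(120LEI) = -16·(6/5)²·(6-(6/5))²·((6/5)+2·6)/(120·6·5000) = -19008/9765625 m
Load 2 — applied couple M₀=6 kN·m at a=9/2 m (b=L-a=3/2):
  y_2 = (R_Ax³/6 - M_Ax²/2)/EI  [x≤a] with R_A=9/8, M_A=15/8 = ((9/8)·(6/5)³/6 - (15/8)·(6/5)²/2)/5000 = -513/2500000 m
Load 3 — point force P=20 kN at a=12/5 m (b=L-a=18/5):
  y_3 = -Pb²x²(3aL-(3a+b)x)/(6L³EI)  [x≤a] = -20·(18/5)²·(6/5)²·(3·(12/5)·6-(3·(12/5)+(18/5))·(6/5))/(6·6³·5000) = -3402/1953125 m
Superposition: y = Σ y_i = -1216701/312500000 m ≈ -0.003893 m

y(6/5) = -1216701/312500000 m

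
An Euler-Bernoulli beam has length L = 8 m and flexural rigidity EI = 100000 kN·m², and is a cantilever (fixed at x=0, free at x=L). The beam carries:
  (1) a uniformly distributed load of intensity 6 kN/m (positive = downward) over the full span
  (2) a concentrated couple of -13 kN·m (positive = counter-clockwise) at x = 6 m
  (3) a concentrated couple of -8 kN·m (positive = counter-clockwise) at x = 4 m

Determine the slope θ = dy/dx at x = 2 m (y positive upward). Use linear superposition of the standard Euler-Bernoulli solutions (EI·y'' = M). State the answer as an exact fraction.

θ(2) = -169/50000 rad

Load 1 — uniform load w=6 kN/m over full span:
  θ_1 = -wx(x²-3Lx+3L²)/(6EI) = -6·2·(2²-3·8·2+3·8²)/(6·100000) = -37/12500 rad
Load 2 — applied couple M₀=-13 kN·m at a=6 m (b=L-a=2):
  θ_2 = M₀x/EI  [x≤a] = (-13)·2/100000 = -13/50000 rad
Load 3 — applied couple M₀=-8 kN·m at a=4 m (b=L-a=4):
  θ_3 = M₀x/EI  [x≤a] = (-8)·2/100000 = -1/6250 rad
Superposition: θ = Σ θ_i = -169/50000 rad ≈ -0.003380 rad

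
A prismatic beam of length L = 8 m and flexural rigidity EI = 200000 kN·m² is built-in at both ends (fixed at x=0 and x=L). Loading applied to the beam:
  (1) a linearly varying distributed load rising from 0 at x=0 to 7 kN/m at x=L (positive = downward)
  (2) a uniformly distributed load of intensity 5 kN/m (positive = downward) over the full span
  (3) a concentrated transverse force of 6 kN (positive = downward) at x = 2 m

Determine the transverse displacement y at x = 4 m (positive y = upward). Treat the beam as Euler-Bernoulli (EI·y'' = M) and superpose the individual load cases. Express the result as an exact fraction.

Load 1 — triangular load w₀=7 kN/m (0→w₀ over full span):
  y_1 = -w₀x²(L-x)²(x+2L)/(120LEI) = -7·4²·(8-4)²·(4+2·8)/(120·8·200000) = -7/37500 m
Load 2 — uniform load w=5 kN/m over full span:
  y_2 = -wx²(L-x)²/(24EI) = -5·4²·(8-4)²/(24·200000) = -1/3750 m
Load 3 — point force P=6 kN at a=2 m (b=L-a=6):
  y_3 = -Pa²(L-x)²(3bL-(3b+a)(L-x))/(6L³EI)  [x>a] = -6·2²·(8-4)²·(3·6·8-(3·6+2)·(8-4))/(6·8³·200000) = -1/25000 m
Superposition: y = Σ y_i = -37/75000 m ≈ -0.000493 m

y(4) = -37/75000 m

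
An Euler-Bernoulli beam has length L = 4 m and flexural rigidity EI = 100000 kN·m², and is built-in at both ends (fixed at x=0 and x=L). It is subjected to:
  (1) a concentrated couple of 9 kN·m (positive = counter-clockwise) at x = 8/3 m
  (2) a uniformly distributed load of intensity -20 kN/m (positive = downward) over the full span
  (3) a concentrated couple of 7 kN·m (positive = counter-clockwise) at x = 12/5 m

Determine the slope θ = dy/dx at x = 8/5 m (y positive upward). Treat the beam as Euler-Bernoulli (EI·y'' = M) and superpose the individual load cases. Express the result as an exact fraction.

Load 1 — applied couple M₀=9 kN·m at a=8/3 m (b=L-a=4/3):
  θ_1 = (R_Ax²/2 - M_Ax)/EI  [x≤a] with R_A=3, M_A=3 = (3·(8/5)²/2 - 3·(8/5))/100000 = -3/312500 rad
Load 2 — uniform load w=-20 kN/m over full span:
  θ_2 = -wx(L-x)(L-2x)/(12EI) = -(-20)·(8/5)·(4-(8/5))·(4-2·(8/5))/(12·100000) = 4/78125 rad
Load 3 — applied couple M₀=7 kN·m at a=12/5 m (b=L-a=8/5):
  θ_3 = (R_Ax²/2 - M_Ax)/EI  [x≤a] with R_A=63/25, M_A=56/25 = ((63/25)·(8/5)²/2 - (56/25)·(8/5))/100000 = -7/1953125 rad
Superposition: θ = Σ θ_i = 297/7812500 rad ≈ 0.000038 rad

θ(8/5) = 297/7812500 rad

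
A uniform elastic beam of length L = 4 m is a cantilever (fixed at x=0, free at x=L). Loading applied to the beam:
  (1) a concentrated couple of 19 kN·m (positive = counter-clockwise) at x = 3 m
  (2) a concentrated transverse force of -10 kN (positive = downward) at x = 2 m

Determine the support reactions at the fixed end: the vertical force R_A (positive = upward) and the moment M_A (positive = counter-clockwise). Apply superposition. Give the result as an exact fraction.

R_A = -10 kN, M_A = -39 kN·m

Load 1 — applied couple M₀=19 kN·m at a=3 m (b=L-a=1):
  R_A = 0 kN
  M_A = -M₀ = -19 kN·m
Load 2 — point force P=-10 kN at a=2 m (b=L-a=2):
  R_A = P = (-10) = -10 kN
  M_A = Pa = (-10)·2 = -20 kN·m
Superposition: R_A = -10 kN, M_A = -39 kN·m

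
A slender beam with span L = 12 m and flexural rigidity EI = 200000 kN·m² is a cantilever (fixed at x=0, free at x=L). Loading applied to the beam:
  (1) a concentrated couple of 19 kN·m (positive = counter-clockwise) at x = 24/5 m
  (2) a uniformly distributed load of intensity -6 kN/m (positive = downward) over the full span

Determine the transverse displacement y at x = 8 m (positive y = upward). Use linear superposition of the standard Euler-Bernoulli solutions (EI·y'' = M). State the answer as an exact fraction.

Load 1 — applied couple M₀=19 kN·m at a=24/5 m (b=L-a=36/5):
  y_1 = M₀a(2x-a)/(2EI)  [x>a] = 19·(24/5)·(2·8-(24/5))/(2·200000) = 399/156250 m
Load 2 — uniform load w=-6 kN/m over full span:
  y_2 = -wx²(x²-4Lx+6L²)/(24EI) = -(-6)·8²·(8²-4·12·8+6·12²)/(24·200000) = 136/3125 m
Superposition: y = Σ y_i = 7199/156250 m ≈ 0.046074 m

y(8) = 7199/156250 m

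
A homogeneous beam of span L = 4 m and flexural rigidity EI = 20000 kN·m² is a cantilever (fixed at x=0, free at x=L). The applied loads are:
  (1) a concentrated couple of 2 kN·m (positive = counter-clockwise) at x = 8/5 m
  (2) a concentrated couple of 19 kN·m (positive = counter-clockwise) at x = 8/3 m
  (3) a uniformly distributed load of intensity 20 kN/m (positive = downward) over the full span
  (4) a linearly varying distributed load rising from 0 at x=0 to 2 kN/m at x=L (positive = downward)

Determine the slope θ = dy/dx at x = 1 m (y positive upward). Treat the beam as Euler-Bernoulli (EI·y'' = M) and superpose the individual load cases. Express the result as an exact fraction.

Load 1 — applied couple M₀=2 kN·m at a=8/5 m (b=L-a=12/5):
  θ_1 = M₀x/EI  [x≤a] = 2·1/20000 = 1/10000 rad
Load 2 — applied couple M₀=19 kN·m at a=8/3 m (b=L-a=4/3):
  θ_2 = M₀x/EI  [x≤a] = 19·1/20000 = 19/20000 rad
Load 3 — uniform load w=20 kN/m over full span:
  θ_3 = -wx(x²-3Lx+3L²)/(6EI) = -20·1·(1²-3·4·1+3·4²)/(6·20000) = -37/6000 rad
Load 4 — triangular load w₀=2 kN/m (0→w₀ over full span):
  θ_4 = (w₀Lx²/4-w₀L²x/3-w₀x⁴/(24L))/EI = (2·4·1²/4-2·4²·1/3-2·1⁴/(24·4))/20000 = -139/320000 rad
Superposition: θ = Σ θ_i = -5329/960000 rad ≈ -0.005551 rad

θ(1) = -5329/960000 rad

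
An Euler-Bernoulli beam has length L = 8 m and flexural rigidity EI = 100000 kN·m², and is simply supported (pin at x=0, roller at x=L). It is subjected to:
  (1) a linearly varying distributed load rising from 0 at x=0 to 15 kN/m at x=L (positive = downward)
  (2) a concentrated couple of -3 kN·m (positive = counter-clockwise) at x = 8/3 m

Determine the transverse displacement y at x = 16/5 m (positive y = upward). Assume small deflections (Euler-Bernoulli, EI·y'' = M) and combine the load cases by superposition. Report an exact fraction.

y(16/5) = -37087/9765625 m

Load 1 — triangular load w₀=15 kN/m (0→w₀ over full span):
  y_1 = -w₀x(7L⁴-10L²x²+3x⁴)/(360LEI) = -15·(16/5)·(7·8⁴-10·8²·(16/5)²+3·(16/5)⁴)/(360·8·100000) = -36512/9765625 m
Load 2 — applied couple M₀=-3 kN·m at a=8/3 m (b=L-a=16/3):
  y_2 = (M₀x³/(6L)-M₀(x-a)²/2+C₁x)/EI  [x>a] with C₁=M₀(3b²-L²)/(6L)=-4/3 = ((-3)·(16/5)³/(6·8)-(-3)·((16/5)-(8/3))²/2+(-4/3)·(16/5))/100000 = -23/390625 m
Superposition: y = Σ y_i = -37087/9765625 m ≈ -0.003798 m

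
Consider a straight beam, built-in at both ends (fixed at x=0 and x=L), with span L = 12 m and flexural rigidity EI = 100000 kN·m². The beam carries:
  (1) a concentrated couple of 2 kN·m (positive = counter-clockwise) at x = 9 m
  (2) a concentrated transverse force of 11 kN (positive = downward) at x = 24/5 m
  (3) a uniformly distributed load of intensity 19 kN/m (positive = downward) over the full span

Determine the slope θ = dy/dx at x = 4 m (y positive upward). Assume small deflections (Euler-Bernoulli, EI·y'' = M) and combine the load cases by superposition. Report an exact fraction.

θ(4) = -83503/37500000 rad

Load 1 — applied couple M₀=2 kN·m at a=9 m (b=L-a=3):
  θ_1 = (R_Ax²/2 - M_Ax)/EI  [x≤a] with R_A=3/16, M_A=5/8 = ((3/16)·4²/2 - (5/8)·4)/100000 = -1/100000 rad
Load 2 — point force P=11 kN at a=24/5 m (b=L-a=36/5):
  θ_2 = -Pb²x(2aL-(3a+b)x)/(2L³EI)  [x≤a] = -11·(36/5)²·4·(2·(24/5)·12-(3·(24/5)+(36/5))·4)/(2·12³·100000) = -297/1562500 rad
Load 3 — uniform load w=19 kN/m over full span:
  θ_3 = -wx(L-x)(L-2x)/(12EI) = -19·4·(12-4)·(12-2·4)/(12·100000) = -19/9375 rad
Superposition: θ = Σ θ_i = -83503/37500000 rad ≈ -0.002227 rad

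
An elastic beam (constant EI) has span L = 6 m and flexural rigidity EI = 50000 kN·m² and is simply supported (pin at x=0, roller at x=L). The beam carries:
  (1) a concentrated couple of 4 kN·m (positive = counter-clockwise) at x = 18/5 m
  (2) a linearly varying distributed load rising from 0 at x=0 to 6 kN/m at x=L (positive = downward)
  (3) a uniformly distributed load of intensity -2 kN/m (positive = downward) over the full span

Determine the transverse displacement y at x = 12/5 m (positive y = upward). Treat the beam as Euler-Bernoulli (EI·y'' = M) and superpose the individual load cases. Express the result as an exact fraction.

Load 1 — applied couple M₀=4 kN·m at a=18/5 m (b=L-a=12/5):
  y_1 = (M₀x³/(6L)+C₁x)/EI  [x≤a] with C₁=M₀(3b²-L²)/(6L)=-52/25 = (4·(12/5)³/(6·6)+(-52/25)·(12/5))/50000 = -27/390625 m
Load 2 — triangular load w₀=6 kN/m (0→w₀ over full span):
  y_2 = -w₀x(7L⁴-10L²x²+3x⁴)/(360LEI) = -6·(12/5)·(7·6⁴-10·6²·(12/5)²+3·(12/5)⁴)/(360·6·50000) = -92421/97656250 m
Load 3 — uniform load w=-2 kN/m over full span:
  y_3 = -wx(L³-2Lx²+x³)/(24EI) = -(-2)·(12/5)·(6³-2·6·(12/5)²+(12/5)³)/(24·50000) = 2511/3906250 m
Superposition: y = Σ y_i = -18198/48828125 m ≈ -0.000373 m

y(12/5) = -18198/48828125 m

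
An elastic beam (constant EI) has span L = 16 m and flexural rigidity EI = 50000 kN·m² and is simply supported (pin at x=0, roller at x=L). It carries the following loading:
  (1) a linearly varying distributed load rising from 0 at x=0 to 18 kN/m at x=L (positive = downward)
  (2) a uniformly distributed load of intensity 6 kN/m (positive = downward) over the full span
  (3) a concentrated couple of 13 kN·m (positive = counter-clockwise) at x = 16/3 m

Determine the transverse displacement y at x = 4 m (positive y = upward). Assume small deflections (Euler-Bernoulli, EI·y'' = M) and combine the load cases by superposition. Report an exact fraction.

Load 1 — triangular load w₀=18 kN/m (0→w₀ over full span):
  y_1 = -w₀x(7L⁴-10L²x²+3x⁴)/(360LEI) = -18·4·(7·16⁴-10·16²·4²+3·4⁴)/(360·16·50000) = -327/3125 m
Load 2 — uniform load w=6 kN/m over full span:
  y_2 = -wx(L³-2Lx²+x³)/(24EI) = -6·4·(16³-2·16·4²+4³)/(24·50000) = -228/3125 m
Load 3 — applied couple M₀=13 kN·m at a=16/3 m (b=L-a=32/3):
  y_3 = (M₀x³/(6L)+C₁x)/EI  [x≤a] with C₁=M₀(3b²-L²)/(6L)=104/9 = (13·4³/(6·16)+(104/9)·4)/50000 = 247/225000 m
Superposition: y = Σ y_i = -39713/225000 m ≈ -0.176502 m

y(4) = -39713/225000 m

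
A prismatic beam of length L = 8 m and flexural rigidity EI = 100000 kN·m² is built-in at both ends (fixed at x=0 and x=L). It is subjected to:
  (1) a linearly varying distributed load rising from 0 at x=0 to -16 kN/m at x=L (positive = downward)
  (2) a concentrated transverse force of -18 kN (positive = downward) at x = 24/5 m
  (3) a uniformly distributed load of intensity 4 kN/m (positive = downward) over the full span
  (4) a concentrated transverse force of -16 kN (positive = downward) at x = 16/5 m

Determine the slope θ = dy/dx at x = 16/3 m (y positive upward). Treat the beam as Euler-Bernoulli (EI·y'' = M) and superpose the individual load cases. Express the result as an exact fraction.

Load 1 — triangular load w₀=-16 kN/m (0→w₀ over full span):
  θ_1 = -w₀(2x(L-x)(L-2x)(x+2L)+x²(L-x)²)/(120LEI) = -(-16)·(2·(16/3)·(8-(16/3))·(8-2·(16/3))·((16/3)+2·8)+(16/3)²·(8-(16/3))²)/(120·8·100000) = -896/3796875 rad
Load 2 — point force P=-18 kN at a=24/5 m (b=L-a=16/5):
  θ_2 = Pa²(L-x)(2bL-(3b+a)(L-x))/(2L³EI)  [x>a] = (-18)·(24/5)²·(8-(16/3))·(2·(16/5)·8-(3·(16/5)+(24/5))·(8-(16/3)))/(2·8³·100000) = -54/390625 rad
Load 3 — uniform load w=4 kN/m over full span:
  θ_3 = -wx(L-x)(L-2x)/(12EI) = -4·(16/3)·(8-(16/3))·(8-2·(16/3))/(12·100000) = 32/253125 rad
Load 4 — point force P=-16 kN at a=16/5 m (b=L-a=24/5):
  θ_4 = Pa²(L-x)(2bL-(3b+a)(L-x))/(2L³EI)  [x>a] = (-16)·(16/5)²·(8-(16/3))·(2·(24/5)·8-(3·(24/5)+(16/5))·(8-(16/3)))/(2·8³·100000) = -448/3515625 rad
Superposition: θ = Σ θ_i = -35618/94921875 rad ≈ -0.000375 rad

θ(16/3) = -35618/94921875 rad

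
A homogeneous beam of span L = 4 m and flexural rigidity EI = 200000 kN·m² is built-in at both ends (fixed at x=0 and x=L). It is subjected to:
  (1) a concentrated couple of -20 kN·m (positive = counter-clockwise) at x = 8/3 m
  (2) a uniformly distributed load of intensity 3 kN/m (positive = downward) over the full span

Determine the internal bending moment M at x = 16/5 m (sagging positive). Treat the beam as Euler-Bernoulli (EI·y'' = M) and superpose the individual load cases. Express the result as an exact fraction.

M(16/5) = 388/75 kN·m

Load 1 — applied couple M₀=-20 kN·m at a=8/3 m (b=L-a=4/3):
  M_1 = R_Ax - M_A - M₀  [x>a] with R_A=-20/3, M_A=-20/3 = (-20/3)·(16/5) - (-20/3) - (-20) = 16/3 kN·m
Load 2 — uniform load w=3 kN/m over full span:
  M_2 = wLx/2 - wL²/12 - wx²/2 = 3·4·(16/5)/2 - 3·4²/12 - 3·(16/5)²/2 = -4/25 kN·m
Superposition: M = Σ M_i = 388/75 kN·m ≈ 5.173333 kN·m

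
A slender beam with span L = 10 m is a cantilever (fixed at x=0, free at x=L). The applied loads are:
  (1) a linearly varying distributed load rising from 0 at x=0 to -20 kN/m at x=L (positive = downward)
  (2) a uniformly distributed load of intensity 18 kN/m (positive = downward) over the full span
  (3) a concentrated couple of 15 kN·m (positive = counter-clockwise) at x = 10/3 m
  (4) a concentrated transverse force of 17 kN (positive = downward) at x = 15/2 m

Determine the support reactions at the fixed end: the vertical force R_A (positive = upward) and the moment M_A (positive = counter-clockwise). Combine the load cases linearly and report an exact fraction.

R_A = 97 kN, M_A = 2075/6 kN·m

Load 1 — triangular load w₀=-20 kN/m (0→w₀ over full span):
  R_A = w₀L/2 = (-20)·10/2 = -100 kN
  M_A = w₀L²/3 = (-20)·10²/3 = -2000/3 kN·m
Load 2 — uniform load w=18 kN/m over full span:
  R_A = wL = 18·10 = 180 kN
  M_A = wL²/2 = 18·10²/2 = 900 kN·m
Load 3 — applied couple M₀=15 kN·m at a=10/3 m (b=L-a=20/3):
  R_A = 0 kN
  M_A = -M₀ = -15 kN·m
Load 4 — point force P=17 kN at a=15/2 m (b=L-a=5/2):
  R_A = P = 17 kN
  M_A = Pa = 17·(15/2) = 255/2 kN·m
Superposition: R_A = 97 kN, M_A = 2075/6 kN·m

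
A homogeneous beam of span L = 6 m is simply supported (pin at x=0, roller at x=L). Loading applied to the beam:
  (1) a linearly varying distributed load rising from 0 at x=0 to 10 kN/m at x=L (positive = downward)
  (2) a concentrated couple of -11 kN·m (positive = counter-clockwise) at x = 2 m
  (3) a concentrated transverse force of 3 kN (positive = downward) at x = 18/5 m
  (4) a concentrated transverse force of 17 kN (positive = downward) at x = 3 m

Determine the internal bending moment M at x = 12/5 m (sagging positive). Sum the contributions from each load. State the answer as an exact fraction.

M(12/5) = 1251/25 kN·m

Load 1 — triangular load w₀=10 kN/m (0→w₀ over full span):
  M_1 = w₀Lx/6 - w₀x³/(6L) = 10·6·(12/5)/6 - 10·(12/5)³/(6·6) = 504/25 kN·m
Load 2 — applied couple M₀=-11 kN·m at a=2 m (b=L-a=4):
  M_2 = M₀x/L - M₀  [x>a] = (-11)·(12/5)/6 - (-11) = 33/5 kN·m
Load 3 — point force P=3 kN at a=18/5 m (b=L-a=12/5):
  M_3 = Pbx/L  [x≤a] = 3·(12/5)·(12/5)/6 = 72/25 kN·m
Load 4 — point force P=17 kN at a=3 m (b=L-a=3):
  M_4 = Pbx/L  [x≤a] = 17·3·(12/5)/6 = 102/5 kN·m
Superposition: M = Σ M_i = 1251/25 kN·m ≈ 50.040000 kN·m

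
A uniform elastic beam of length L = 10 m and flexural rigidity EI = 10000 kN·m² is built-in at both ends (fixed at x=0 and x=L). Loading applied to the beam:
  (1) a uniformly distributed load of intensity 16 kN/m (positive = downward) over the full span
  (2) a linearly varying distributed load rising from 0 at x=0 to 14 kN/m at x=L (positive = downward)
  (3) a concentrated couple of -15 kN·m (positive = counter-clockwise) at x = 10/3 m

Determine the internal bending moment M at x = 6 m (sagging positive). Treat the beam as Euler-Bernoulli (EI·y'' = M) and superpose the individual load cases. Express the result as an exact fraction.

M(6) = 453/5 kN·m

Load 1 — uniform load w=16 kN/m over full span:
  M_1 = wLx/2 - wL²/12 - wx²/2 = 16·10·6/2 - 16·10²/12 - 16·6²/2 = 176/3 kN·m
Load 2 — triangular load w₀=14 kN/m (0→w₀ over full span):
  M_2 = 3w₀Lx/20 - w₀L²/30 - w₀x³/(6L) = 3·14·10·6/20 - 14·10²/30 - 14·6³/(6·10) = 434/15 kN·m
Load 3 — applied couple M₀=-15 kN·m at a=10/3 m (b=L-a=20/3):
  M_3 = R_Ax - M_A - M₀  [x>a] with R_A=-2, M_A=0 = (-2)·6 - 0 - (-15) = 3 kN·m
Superposition: M = Σ M_i = 453/5 kN·m ≈ 90.600000 kN·m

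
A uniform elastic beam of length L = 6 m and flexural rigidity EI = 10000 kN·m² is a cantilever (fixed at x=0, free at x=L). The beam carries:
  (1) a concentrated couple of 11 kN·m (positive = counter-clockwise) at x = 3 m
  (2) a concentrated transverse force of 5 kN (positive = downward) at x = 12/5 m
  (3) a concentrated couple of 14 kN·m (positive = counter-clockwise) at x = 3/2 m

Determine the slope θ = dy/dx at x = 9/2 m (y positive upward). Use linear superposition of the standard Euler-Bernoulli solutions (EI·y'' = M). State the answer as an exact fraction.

Load 1 — applied couple M₀=11 kN·m at a=3 m (b=L-a=3):
  θ_1 = M₀a/EI  [x>a] = 11·3/10000 = 33/10000 rad
Load 2 — point force P=5 kN at a=12/5 m (b=L-a=18/5):
  θ_2 = -Pa²/(2EI)  [x>a] = -5·(12/5)²/(2·10000) = -9/6250 rad
Load 3 — applied couple M₀=14 kN·m at a=3/2 m (b=L-a=9/2):
  θ_3 = M₀a/EI  [x>a] = 14·(3/2)/10000 = 21/10000 rad
Superposition: θ = Σ θ_i = 99/25000 rad ≈ 0.003960 rad

θ(9/2) = 99/25000 rad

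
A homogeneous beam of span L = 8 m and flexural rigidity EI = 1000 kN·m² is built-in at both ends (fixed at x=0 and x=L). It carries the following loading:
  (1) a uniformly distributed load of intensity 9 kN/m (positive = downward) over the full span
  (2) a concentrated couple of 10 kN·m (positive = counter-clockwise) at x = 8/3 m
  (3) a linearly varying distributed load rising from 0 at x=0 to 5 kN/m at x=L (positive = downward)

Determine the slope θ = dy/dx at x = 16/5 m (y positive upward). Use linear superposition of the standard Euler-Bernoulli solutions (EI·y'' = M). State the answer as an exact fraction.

Load 1 — uniform load w=9 kN/m over full span:
  θ_1 = -wx(L-x)(L-2x)/(12EI) = -9·(16/5)·(8-(16/5))·(8-2·(16/5))/(12·1000) = -288/15625 rad
Load 2 — applied couple M₀=10 kN·m at a=8/3 m (b=L-a=16/3):
  θ_2 = (R_Ax²/2 - M_Ax - M₀(x-a))/EI  [x>a] with R_A=5/3, M_A=0 = ((5/3)·(16/5)²/2 - 0·(16/5) - 10·((16/5)-(8/3)))/1000 = 2/625 rad
Load 3 — triangular load w₀=5 kN/m (0→w₀ over full span):
  θ_3 = -w₀(2x(L-x)(L-2x)(x+2L)+x²(L-x)²)/(120LEI) = -5·(2·(16/5)·(8-(16/5))·(8-2·(16/5))·((16/5)+2·8)+(16/5)²·(8-(16/5))²)/(120·8·1000) = -96/15625 rad
Superposition: θ = Σ θ_i = -334/15625 rad ≈ -0.021376 rad

θ(16/5) = -334/15625 rad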